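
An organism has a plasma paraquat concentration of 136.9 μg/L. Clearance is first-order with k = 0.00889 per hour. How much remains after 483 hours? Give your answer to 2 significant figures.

1.9 μg/L

t½ = ln 2 / k = 0.69315 / 0.00889 ≈ 77.969 hours.
Number of half-lives: n = 483/77.969 ≈ 6.1947.
Remaining = 136.9 × (1/2)^6.1947 = 136.9 × 0.013652 ≈ 1.869 μg/L.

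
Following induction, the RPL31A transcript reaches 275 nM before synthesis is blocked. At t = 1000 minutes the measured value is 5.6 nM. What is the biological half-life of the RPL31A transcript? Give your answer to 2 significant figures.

A/A₀ = 5.6/275 ≈ 0.020364.
n = log₂(49.107) ≈ 5.6179 half-lives elapsed in 1000 minutes.
t½ = 1000/5.6179 ≈ 178 minutes.

180 minutes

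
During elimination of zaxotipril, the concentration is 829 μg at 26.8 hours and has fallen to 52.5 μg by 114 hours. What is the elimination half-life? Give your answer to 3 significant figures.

21.9 hours

Over Δt = 114 − 26.8 = 87.2 hours, the level fell by a factor of 829/52.5 ≈ 15.79.
n = log₂(15.79) ≈ 3.981 half-lives, so t½ = 87.2/3.981 ≈ 21.904 hours.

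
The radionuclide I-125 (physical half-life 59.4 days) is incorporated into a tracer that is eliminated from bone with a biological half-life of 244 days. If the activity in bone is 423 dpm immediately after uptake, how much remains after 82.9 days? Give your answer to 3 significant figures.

1/t_eff = 1/t_phys + 1/t_biol = 1/59.4 + 1/244 = 0.020933 per day.
t_eff = 59.4 × 244 / (59.4 + 244) ≈ 47.771 days.
Remaining = 423 × (1/2)^(82.9/47.771) = 423 × (1/2)^1.7354 ≈ 127.04 dpm.

127 dpm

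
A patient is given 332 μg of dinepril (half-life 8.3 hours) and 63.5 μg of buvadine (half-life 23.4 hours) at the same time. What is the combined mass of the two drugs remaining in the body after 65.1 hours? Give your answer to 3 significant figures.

10.7 μg

dinepril: 332 × (1/2)^(65.1/8.3) = 332 × (1/2)^7.8434 ≈ 1.4456 μg.
buvadine: 63.5 × (1/2)^(65.1/23.4) = 63.5 × (1/2)^2.7821 ≈ 9.2319 μg.
Total = 1.4456 + 9.2319 ≈ 10.678 μg.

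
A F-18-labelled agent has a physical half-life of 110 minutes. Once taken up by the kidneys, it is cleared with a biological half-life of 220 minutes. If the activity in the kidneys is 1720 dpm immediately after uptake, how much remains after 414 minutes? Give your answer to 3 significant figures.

34.4 dpm

1/t_eff = 1/t_phys + 1/t_biol = 1/110 + 1/220 = 0.013636 per minute.
t_eff = 110 × 220 / (110 + 220) ≈ 73.333 minutes.
Remaining = 1720 × (1/2)^(414/73.333) = 1720 × (1/2)^5.6455 ≈ 34.362 dpm.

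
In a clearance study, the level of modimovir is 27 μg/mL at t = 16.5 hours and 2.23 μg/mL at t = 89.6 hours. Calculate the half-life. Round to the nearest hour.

Over Δt = 89.6 − 16.5 = 73.1 hours, the level fell by a factor of 27/2.23 ≈ 12.108.
n = log₂(12.108) ≈ 3.5978 half-lives, so t½ = 73.1/3.5978 ≈ 20.318 hours.

20 hours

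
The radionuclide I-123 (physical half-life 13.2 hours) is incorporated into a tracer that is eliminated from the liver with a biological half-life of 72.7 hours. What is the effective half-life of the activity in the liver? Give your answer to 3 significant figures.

1/t_eff = 1/t_phys + 1/t_biol = 1/13.2 + 1/72.7 = 0.089513 per hour.
t_eff = 13.2 × 72.7 / (13.2 + 72.7) ≈ 11.172 hours.

11.2 hours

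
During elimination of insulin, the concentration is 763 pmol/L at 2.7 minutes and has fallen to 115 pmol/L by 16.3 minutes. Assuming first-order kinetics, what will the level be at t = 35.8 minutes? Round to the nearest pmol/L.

8 pmol/L

Over Δt = 16.3 − 2.7 = 13.6 minutes, the level fell by a factor of 763/115 ≈ 6.6348.
n = log₂(6.6348) ≈ 2.73 half-lives, so t½ = 13.6/2.73 ≈ 4.9816 minutes.
From t = 16.3 to t = 35.8: 115 × (1/2)^((35.8−16.3)/4.9816) ≈ 7.6268 pmol/L.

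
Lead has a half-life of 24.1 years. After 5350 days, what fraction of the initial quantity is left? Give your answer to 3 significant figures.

0.656

5350 days = 14.6575 years.
n = 14.6575/24.1 ≈ 0.6082 half-lives.
Fraction remaining = (1/2)^0.6082 ≈ 0.65602.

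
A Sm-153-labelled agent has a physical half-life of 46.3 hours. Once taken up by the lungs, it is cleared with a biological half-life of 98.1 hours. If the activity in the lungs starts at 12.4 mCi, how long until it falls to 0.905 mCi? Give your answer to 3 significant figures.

1/t_eff = 1/t_phys + 1/t_biol = 1/46.3 + 1/98.1 = 0.031792 per hour.
t_eff = 46.3 × 98.1 / (46.3 + 98.1) ≈ 31.455 hours.
n = log₂(12.4/0.905) ≈ 3.7763; t = 3.7763 × 31.455 ≈ 118.78 hours.

119 hours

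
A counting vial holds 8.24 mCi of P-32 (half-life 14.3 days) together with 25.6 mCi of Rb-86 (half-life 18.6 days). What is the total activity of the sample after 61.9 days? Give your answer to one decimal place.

3.0 mCi

P-32: 8.24 × (1/2)^(61.9/14.3) = 8.24 × (1/2)^4.3287 ≈ 0.41008 mCi.
Rb-86: 25.6 × (1/2)^(61.9/18.6) = 25.6 × (1/2)^3.328 ≈ 2.5493 mCi.
Total = 0.41008 + 2.5493 ≈ 2.9594 mCi.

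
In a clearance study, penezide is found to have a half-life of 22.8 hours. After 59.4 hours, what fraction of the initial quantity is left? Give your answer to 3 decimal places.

0.164

n = 59.4/22.8 ≈ 2.6053 half-lives.
Fraction remaining = (1/2)^2.6053 ≈ 0.16434.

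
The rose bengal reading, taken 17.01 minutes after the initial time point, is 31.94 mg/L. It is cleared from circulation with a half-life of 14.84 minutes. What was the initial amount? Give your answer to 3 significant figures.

Number of half-lives elapsed: n = 17.01/14.84 ≈ 1.1462.
A₀ = A × 2^n = 31.94 × 2^1.1462 = 31.94 × 2.2133 ≈ 70.694 mg/L.

70.7 mg/L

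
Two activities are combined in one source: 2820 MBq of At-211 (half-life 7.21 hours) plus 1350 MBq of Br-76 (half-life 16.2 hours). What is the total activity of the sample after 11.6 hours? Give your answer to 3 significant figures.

1750 MBq

At-211: 2820 × (1/2)^(11.6/7.21) = 2820 × (1/2)^1.6089 ≈ 924.55 MBq.
Br-76: 1350 × (1/2)^(11.6/16.2) = 1350 × (1/2)^0.71605 ≈ 821.83 MBq.
Total = 924.55 + 821.83 ≈ 1746.4 MBq.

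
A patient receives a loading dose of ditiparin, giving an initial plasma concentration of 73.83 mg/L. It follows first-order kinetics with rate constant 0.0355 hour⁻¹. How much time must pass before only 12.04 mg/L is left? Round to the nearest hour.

t½ = ln 2 / λ = 0.69315 / 0.0355 ≈ 19.525 hours.
Fraction remaining = 12.04/73.83 ≈ 0.16308.
n = log₂(73.83/12.04) = ln(6.1321)/ln 2 ≈ 2.6164 half-lives.
t = n × t½ = 2.6164 × 19.525 ≈ 51.085 hours.

51 hours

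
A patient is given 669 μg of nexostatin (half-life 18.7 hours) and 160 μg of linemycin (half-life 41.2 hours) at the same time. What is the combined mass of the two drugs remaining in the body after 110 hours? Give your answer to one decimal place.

36.5 μg

nexostatin: 669 × (1/2)^(110/18.7) = 669 × (1/2)^5.8824 ≈ 11.341 μg.
linemycin: 160 × (1/2)^(110/41.2) = 160 × (1/2)^2.6699 ≈ 25.142 μg.
Total = 11.341 + 25.142 ≈ 36.483 μg.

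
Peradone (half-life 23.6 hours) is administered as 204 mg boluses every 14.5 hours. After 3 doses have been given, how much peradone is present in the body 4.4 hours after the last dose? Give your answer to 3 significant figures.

The 3 doses were given 33.4, 18.9, 4.4 hours ago.
Total = 204·(1/2)^(33.4/23.6) + 204·(1/2)^(18.9/23.6) + 204·(1/2)^(4.4/23.6)
      = 76.489 + 117.1 + 179.27 ≈ 372.86 mg.

373 mg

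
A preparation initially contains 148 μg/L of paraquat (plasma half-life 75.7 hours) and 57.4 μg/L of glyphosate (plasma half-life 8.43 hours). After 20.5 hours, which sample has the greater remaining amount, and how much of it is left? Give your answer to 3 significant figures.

paraquat, 123 μg/L

paraquat: 148 × (1/2)^0.27081 ≈ 122.67 μg/L.
glyphosate: 57.4 × (1/2)^2.4318 ≈ 10.638 μg/L.
Paraquat has more remaining, at ≈ 122.67 μg/L.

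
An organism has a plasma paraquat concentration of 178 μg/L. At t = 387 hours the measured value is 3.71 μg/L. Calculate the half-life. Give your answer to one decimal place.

A/A₀ = 3.71/178 ≈ 0.020843.
n = log₂(47.978) ≈ 5.5843 half-lives elapsed in 387 hours.
t½ = 387/5.5843 ≈ 69.301 hours.

69.3 hours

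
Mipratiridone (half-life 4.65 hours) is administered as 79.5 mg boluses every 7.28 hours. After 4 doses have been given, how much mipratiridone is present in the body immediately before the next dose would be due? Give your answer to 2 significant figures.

The 4 doses were given 29.12, 21.84, 14.56, 7.28 hours ago.
Total = 79.5·(1/2)^(29.12/4.65) + 79.5·(1/2)^(21.84/4.65) + 79.5·(1/2)^(14.56/4.65) + 79.5·(1/2)^(7.28/4.65)
      = 1.0356 + 3.0655 + 9.0738 + 26.858 ≈ 40.033 mg.

40 mg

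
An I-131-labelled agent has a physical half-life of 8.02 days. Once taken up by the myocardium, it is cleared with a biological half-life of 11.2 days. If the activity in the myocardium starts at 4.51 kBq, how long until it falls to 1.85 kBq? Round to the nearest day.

6 days

1/t_eff = 1/t_phys + 1/t_biol = 1/8.02 + 1/11.2 = 0.21397 per day.
t_eff = 8.02 × 11.2 / (8.02 + 11.2) ≈ 4.6735 days.
n = log₂(4.51/1.85) ≈ 1.2856; t = 1.2856 × 4.6735 ≈ 6.0082 days.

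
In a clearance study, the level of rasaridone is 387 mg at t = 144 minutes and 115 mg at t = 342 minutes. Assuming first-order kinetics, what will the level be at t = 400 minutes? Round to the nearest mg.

Over Δt = 342 − 144 = 198 minutes, the level fell by a factor of 387/115 ≈ 3.3652.
n = log₂(3.3652) ≈ 1.7507 half-lives, so t½ = 198/1.7507 ≈ 113.1 minutes.
From t = 342 to t = 400: 115 × (1/2)^((400−342)/113.1) ≈ 80.597 mg.

81 mg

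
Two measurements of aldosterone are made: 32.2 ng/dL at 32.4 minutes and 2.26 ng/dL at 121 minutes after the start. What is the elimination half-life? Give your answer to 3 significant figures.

23.1 minutes

Over Δt = 121 − 32.4 = 88.6 minutes, the level fell by a factor of 32.2/2.26 ≈ 14.248.
n = log₂(14.248) ≈ 3.8327 half-lives, so t½ = 88.6/3.8327 ≈ 23.117 minutes.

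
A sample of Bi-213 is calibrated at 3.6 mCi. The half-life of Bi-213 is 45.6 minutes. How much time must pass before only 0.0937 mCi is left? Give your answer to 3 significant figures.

Fraction remaining = 0.0937/3.6 ≈ 0.026028.
n = log₂(3.6/0.0937) = ln(38.42)/ln 2 ≈ 5.2638 half-lives.
t = n × t½ = 5.2638 × 45.6 ≈ 240.03 minutes.

240 minutes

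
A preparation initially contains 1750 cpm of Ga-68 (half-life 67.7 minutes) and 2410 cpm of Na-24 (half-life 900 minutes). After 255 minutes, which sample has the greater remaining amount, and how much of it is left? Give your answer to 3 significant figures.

Ga-68: 1750 × (1/2)^3.7666 ≈ 128.58 cpm.
Na-24: 2410 × (1/2)^0.28333 ≈ 1980.3 cpm.
Na-24 has more remaining, at ≈ 1980.3 cpm.

Na-24, 1980 cpm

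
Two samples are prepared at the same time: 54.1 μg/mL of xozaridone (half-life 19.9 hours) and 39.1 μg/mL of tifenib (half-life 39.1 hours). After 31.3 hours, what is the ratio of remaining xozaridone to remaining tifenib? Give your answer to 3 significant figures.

0.810

xozaridone: 54.1 × (1/2)^(31.3/19.9) = 54.1 × (1/2)^1.5729 ≈ 18.185 μg/mL.
tifenib: 39.1 × (1/2)^(31.3/39.1) = 39.1 × (1/2)^0.80051 ≈ 22.449 μg/mL.
Ratio ≈ 18.185 / 22.449 ≈ 0.81006.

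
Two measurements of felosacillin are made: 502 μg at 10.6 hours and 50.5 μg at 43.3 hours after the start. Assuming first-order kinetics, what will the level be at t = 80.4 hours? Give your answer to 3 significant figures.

3.73 μg

Over Δt = 43.3 − 10.6 = 32.7 hours, the level fell by a factor of 502/50.5 ≈ 9.9406.
n = log₂(9.9406) ≈ 3.3133 half-lives, so t½ = 32.7/3.3133 ≈ 9.8692 hours.
From t = 43.3 to t = 80.4: 50.5 × (1/2)^((80.4−43.3)/9.8692) ≈ 3.7297 μg.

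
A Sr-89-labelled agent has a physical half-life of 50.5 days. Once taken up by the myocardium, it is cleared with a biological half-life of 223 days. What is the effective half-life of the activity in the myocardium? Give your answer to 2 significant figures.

1/t_eff = 1/t_phys + 1/t_biol = 1/50.5 + 1/223 = 0.024286 per day.
t_eff = 50.5 × 223 / (50.5 + 223) ≈ 41.176 days.

41 days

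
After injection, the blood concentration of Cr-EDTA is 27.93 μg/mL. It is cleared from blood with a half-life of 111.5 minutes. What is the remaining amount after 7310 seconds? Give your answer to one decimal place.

Convert the elapsed time: 7310 seconds = 121.833 minutes.
Number of half-lives: n = 121.833/111.5 ≈ 1.0927.
Remaining = 27.93 × (1/2)^1.0927 = 27.93 × 0.46889 ≈ 13.096 μg/mL.

13.1 μg/mL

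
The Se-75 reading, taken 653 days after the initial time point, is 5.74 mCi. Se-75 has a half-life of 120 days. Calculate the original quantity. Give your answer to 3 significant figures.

Number of half-lives elapsed: n = 653/120 ≈ 5.4417.
A₀ = A × 2^n = 5.74 × 2^5.4417 = 5.74 × 43.462 ≈ 249.47 mCi.

249 mCi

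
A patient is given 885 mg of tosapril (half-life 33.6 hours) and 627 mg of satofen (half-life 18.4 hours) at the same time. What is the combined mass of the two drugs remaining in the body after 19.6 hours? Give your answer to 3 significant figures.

890 mg

tosapril: 885 × (1/2)^(19.6/33.6) = 885 × (1/2)^0.58333 ≈ 590.67 mg.
satofen: 627 × (1/2)^(19.6/18.4) = 627 × (1/2)^1.0652 ≈ 299.64 mg.
Total = 590.67 + 299.64 ≈ 890.31 mg.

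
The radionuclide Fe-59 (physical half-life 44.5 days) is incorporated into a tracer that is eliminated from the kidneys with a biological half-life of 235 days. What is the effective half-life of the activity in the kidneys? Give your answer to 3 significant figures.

1/t_eff = 1/t_phys + 1/t_biol = 1/44.5 + 1/235 = 0.026727 per day.
t_eff = 44.5 × 235 / (44.5 + 235) ≈ 37.415 days.

37.4 days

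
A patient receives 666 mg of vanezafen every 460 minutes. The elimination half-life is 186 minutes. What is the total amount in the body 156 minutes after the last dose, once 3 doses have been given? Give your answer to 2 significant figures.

450 mg

The 3 doses were given 1076, 616, 156 minutes ago.
Total = 666·(1/2)^(1076/186) + 666·(1/2)^(616/186) + 666·(1/2)^(156/186)
      = 12.079 + 67.068 + 372.39 ≈ 451.54 mg.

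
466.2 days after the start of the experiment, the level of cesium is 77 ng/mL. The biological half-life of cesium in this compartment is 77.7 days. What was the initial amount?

4928 ng/mL

Number of half-lives elapsed: n = 466.2/77.7 ≈ 6.
A₀ = A × 2^n = 77 × 2^6 = 77 × 64 ≈ 4928 ng/mL.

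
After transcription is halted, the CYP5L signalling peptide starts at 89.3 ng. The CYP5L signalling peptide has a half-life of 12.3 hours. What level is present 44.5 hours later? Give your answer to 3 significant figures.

7.27 ng

Number of half-lives: n = 44.5/12.3 ≈ 3.6179.
Remaining = 89.3 × (1/2)^3.6179 = 89.3 × 0.081453 ≈ 7.2738 ng.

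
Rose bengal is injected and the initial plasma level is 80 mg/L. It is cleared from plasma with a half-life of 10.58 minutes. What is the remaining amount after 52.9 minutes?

Elapsed time is 5 half-lives (52.9/10.58).
Each half-life halves the amount: 80 × (1/2)^5 = 80/32 = 2.5 mg/L.

2.5 mg/L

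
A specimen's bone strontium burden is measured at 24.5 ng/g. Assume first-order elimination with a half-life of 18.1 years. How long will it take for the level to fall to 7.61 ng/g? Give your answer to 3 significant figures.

30.5 years

Fraction remaining = 7.61/24.5 ≈ 0.31061.
n = log₂(24.5/7.61) = ln(3.2194)/ln 2 ≈ 1.6868 half-lives.
t = n × t½ = 1.6868 × 18.1 ≈ 30.531 years.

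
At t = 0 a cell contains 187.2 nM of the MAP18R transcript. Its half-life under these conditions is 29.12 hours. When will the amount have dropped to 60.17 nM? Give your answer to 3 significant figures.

Fraction remaining = 60.17/187.2 ≈ 0.32142.
n = log₂(187.2/60.17) = ln(3.1112)/ln 2 ≈ 1.6375 half-lives.
t = n × t½ = 1.6375 × 29.12 ≈ 47.683 hours.

47.7 hours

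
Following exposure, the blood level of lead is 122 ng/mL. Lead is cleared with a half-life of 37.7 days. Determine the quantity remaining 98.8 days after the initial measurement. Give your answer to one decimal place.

Number of half-lives: n = 98.8/37.7 ≈ 2.6207.
Remaining = 122 × (1/2)^2.6207 = 122 × 0.16259 ≈ 19.836 ng/mL.

19.8 ng/mL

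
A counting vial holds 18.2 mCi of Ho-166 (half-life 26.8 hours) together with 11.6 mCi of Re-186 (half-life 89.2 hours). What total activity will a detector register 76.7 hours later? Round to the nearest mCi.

Ho-166: 18.2 × (1/2)^(76.7/26.8) = 18.2 × (1/2)^2.8619 ≈ 2.5035 mCi.
Re-186: 11.6 × (1/2)^(76.7/89.2) = 11.6 × (1/2)^0.85987 ≈ 6.3916 mCi.
Total = 2.5035 + 6.3916 ≈ 8.8951 mCi.

9 mCi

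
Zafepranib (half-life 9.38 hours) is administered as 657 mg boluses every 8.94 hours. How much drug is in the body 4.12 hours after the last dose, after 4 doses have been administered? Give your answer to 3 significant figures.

The 4 doses were given 30.94, 22, 13.06, 4.12 hours ago.
Total = 657·(1/2)^(30.94/9.38) + 657·(1/2)^(22/9.38) + 657·(1/2)^(13.06/9.38) + 657·(1/2)^(4.12/9.38)
      = 66.775 + 129.28 + 250.28 + 484.56 ≈ 930.89 mg.

931 mg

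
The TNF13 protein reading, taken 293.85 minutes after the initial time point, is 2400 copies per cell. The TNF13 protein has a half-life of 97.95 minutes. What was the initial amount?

Number of half-lives elapsed: n = 293.85/97.95 ≈ 3.
A₀ = A × 2^n = 2400 × 2^3 = 2400 × 8 ≈ 19200 copies per cell.

19200 copies per cell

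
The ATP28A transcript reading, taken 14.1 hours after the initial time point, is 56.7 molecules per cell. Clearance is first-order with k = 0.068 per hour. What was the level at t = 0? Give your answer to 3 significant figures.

148 molecules per cell

t½ = ln 2 / k = 0.69315 / 0.068 ≈ 10.193 hours.
Number of half-lives elapsed: n = 14.1/10.193 ≈ 1.3833.
A₀ = A × 2^n = 56.7 × 2^1.3833 = 56.7 × 2.6086 ≈ 147.91 molecules per cell.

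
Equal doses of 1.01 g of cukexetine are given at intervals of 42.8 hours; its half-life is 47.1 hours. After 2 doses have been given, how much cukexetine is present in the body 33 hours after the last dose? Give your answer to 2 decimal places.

0.95 g

The 2 doses were given 75.8, 33 hours ago.
Total = 1.01·(1/2)^(75.8/47.1) + 1.01·(1/2)^(33/47.1)
      = 0.33103 + 0.62145 ≈ 0.95248 g.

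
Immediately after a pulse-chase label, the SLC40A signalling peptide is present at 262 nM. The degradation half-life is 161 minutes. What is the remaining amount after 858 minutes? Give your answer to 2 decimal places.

Number of half-lives: n = 858/161 ≈ 5.3292.
Remaining = 262 × (1/2)^5.3292 = 262 × 0.024874 ≈ 6.5171 nM.

6.52 nM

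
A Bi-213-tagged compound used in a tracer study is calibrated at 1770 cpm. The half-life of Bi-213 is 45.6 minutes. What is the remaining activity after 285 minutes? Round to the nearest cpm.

Number of half-lives: n = 285/45.6 ≈ 6.25.
Remaining = 1770 × (1/2)^6.25 = 1770 × 0.013139 ≈ 23.256 cpm.

23 cpm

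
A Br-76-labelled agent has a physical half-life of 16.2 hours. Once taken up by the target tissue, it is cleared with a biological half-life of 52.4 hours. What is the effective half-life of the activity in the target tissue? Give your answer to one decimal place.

1/t_eff = 1/t_phys + 1/t_biol = 1/16.2 + 1/52.4 = 0.080812 per hour.
t_eff = 16.2 × 52.4 / (16.2 + 52.4) ≈ 12.374 hours.

12.4 hours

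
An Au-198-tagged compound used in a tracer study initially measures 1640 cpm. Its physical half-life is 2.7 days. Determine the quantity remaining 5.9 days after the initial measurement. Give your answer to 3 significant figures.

Number of half-lives: n = 5.9/2.7 ≈ 2.1852.
Remaining = 1640 × (1/2)^2.1852 = 1640 × 0.21988 ≈ 360.61 cpm.

361 cpm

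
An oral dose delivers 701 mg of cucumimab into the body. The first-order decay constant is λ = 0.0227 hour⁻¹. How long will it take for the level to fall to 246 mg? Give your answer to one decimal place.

46.1 hours

t½ = ln 2 / λ = 0.69315 / 0.0227 ≈ 30.535 hours.
Fraction remaining = 246/701 ≈ 0.35093.
n = log₂(701/246) = ln(2.8496)/ln 2 ≈ 1.5108 half-lives.
t = n × t½ = 1.5108 × 30.535 ≈ 46.131 hours.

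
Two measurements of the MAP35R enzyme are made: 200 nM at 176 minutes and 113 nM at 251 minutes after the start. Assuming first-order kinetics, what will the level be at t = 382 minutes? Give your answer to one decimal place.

41.7 nM

Over Δt = 251 − 176 = 75 minutes, the level fell by a factor of 200/113 ≈ 1.7699.
n = log₂(1.7699) ≈ 0.82368 half-lives, so t½ = 75/0.82368 ≈ 91.055 minutes.
From t = 251 to t = 382: 113 × (1/2)^((382−251)/91.055) ≈ 41.686 nM.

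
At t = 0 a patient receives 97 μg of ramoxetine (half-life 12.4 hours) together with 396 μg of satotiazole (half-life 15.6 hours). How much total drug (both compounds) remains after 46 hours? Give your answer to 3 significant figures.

58.7 μg

ramoxetine: 97 × (1/2)^(46/12.4) = 97 × (1/2)^3.7097 ≈ 7.4139 μg.
satotiazole: 396 × (1/2)^(46/15.6) = 396 × (1/2)^2.9487 ≈ 51.291 μg.
Total = 7.4139 + 51.291 ≈ 58.705 μg.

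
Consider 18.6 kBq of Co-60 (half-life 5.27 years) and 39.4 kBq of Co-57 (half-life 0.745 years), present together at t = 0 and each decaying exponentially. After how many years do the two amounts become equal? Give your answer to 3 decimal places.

Set 18.6·(1/2)^(t/5.27) = 39.4·(1/2)^(t/0.745).
Taking log₂: log₂(18.6/39.4) = t·(1/5.27 − 1/0.745).
log₂(0.47208) = -1.0829; 1/5.27 − 1/0.745 = -1.1525.
t = -1.0829 / -1.1525 ≈ 0.93958 years.

0.940 years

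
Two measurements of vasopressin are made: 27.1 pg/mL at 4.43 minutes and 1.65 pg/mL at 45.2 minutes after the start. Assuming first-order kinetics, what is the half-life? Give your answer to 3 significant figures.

Over Δt = 45.2 − 4.43 = 40.77 minutes, the level fell by a factor of 27.1/1.65 ≈ 16.424.
n = log₂(16.424) ≈ 4.0378 half-lives, so t½ = 40.77/4.0378 ≈ 10.097 minutes.

10.1 minutes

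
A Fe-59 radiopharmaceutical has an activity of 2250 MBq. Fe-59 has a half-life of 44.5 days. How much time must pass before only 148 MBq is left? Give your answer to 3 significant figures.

175 days

Fraction remaining = 148/2250 ≈ 0.065778.
n = log₂(2250/148) = ln(15.203)/ln 2 ≈ 3.9263 half-lives.
t = n × t½ = 3.9263 × 44.5 ≈ 174.72 days.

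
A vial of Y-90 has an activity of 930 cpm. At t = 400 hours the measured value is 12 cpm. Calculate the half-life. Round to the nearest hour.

A/A₀ = 12/930 ≈ 0.012903.
n = log₂(77.5) ≈ 6.2761 half-lives elapsed in 400 hours.
t½ = 400/6.2761 ≈ 63.734 hours.

64 hours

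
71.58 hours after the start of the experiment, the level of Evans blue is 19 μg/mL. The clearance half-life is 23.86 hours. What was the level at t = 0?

Number of half-lives elapsed: n = 71.58/23.86 ≈ 3.
A₀ = A × 2^n = 19 × 2^3 = 19 × 8 ≈ 152 μg/mL.

152 μg/mL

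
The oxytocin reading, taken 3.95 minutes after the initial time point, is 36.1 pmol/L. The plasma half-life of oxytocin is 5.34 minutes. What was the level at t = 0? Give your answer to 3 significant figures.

Number of half-lives elapsed: n = 3.95/5.34 ≈ 0.7397.
A₀ = A × 2^n = 36.1 × 2^0.7397 = 36.1 × 1.6698 ≈ 60.281 pmol/L.

60.3 pmol/L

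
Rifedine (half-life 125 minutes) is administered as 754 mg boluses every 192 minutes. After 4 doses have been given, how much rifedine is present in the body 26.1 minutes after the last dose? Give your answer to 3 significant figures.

The 4 doses were given 602.1, 410.1, 218.1, 26.1 minutes ago.
Total = 754·(1/2)^(602.1/125) + 754·(1/2)^(410.1/125) + 754·(1/2)^(218.1/125) + 754·(1/2)^(26.1/125)
      = 26.753 + 77.58 + 224.97 + 652.4 ≈ 981.71 mg.

982 mg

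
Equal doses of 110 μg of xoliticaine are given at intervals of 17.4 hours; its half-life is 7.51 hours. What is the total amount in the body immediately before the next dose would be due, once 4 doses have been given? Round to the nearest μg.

28 μg

The 4 doses were given 69.6, 52.2, 34.8, 17.4 hours ago.
Total = 110·(1/2)^(69.6/7.51) + 110·(1/2)^(52.2/7.51) + 110·(1/2)^(34.8/7.51) + 110·(1/2)^(17.4/7.51)
      = 0.17847 + 0.88923 + 4.4307 + 22.077 ≈ 27.575 μg.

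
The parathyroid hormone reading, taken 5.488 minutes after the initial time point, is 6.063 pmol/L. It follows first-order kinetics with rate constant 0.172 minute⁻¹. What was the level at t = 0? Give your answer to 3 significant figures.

t½ = ln 2 / λ = 0.69315 / 0.172 ≈ 4.0299 minutes.
Number of half-lives elapsed: n = 5.488/4.0299 ≈ 1.3618.
A₀ = A × 2^n = 6.063 × 2^1.3618 = 6.063 × 2.5701 ≈ 15.582 pmol/L.

15.6 pmol/L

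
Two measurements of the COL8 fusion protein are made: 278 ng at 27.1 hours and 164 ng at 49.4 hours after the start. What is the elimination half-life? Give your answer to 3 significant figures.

29.3 hours

Over Δt = 49.4 − 27.1 = 22.3 hours, the level fell by a factor of 278/164 ≈ 1.6951.
n = log₂(1.6951) ≈ 0.76139 half-lives, so t½ = 22.3/0.76139 ≈ 29.289 hours.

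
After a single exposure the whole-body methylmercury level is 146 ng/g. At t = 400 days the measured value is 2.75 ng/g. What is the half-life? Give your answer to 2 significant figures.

A/A₀ = 2.75/146 ≈ 0.018836.
n = log₂(53.091) ≈ 5.7304 half-lives elapsed in 400 days.
t½ = 400/5.7304 ≈ 69.803 days.

70 days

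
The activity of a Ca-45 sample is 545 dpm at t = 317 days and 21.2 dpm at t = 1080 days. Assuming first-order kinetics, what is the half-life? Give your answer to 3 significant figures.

Over Δt = 1080 − 317 = 763 days, the level fell by a factor of 545/21.2 ≈ 25.708.
n = log₂(25.708) ≈ 4.6841 half-lives, so t½ = 763/4.6841 ≈ 162.89 days.

163 days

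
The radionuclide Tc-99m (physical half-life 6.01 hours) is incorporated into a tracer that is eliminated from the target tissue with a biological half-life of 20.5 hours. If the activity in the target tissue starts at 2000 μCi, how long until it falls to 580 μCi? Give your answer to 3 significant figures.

1/t_eff = 1/t_phys + 1/t_biol = 1/6.01 + 1/20.5 = 0.21517 per hour.
t_eff = 6.01 × 20.5 / (6.01 + 20.5) ≈ 4.6475 hours.
n = log₂(2000/580) ≈ 1.7859; t = 1.7859 × 4.6475 ≈ 8.2998 hours.

8.30 hours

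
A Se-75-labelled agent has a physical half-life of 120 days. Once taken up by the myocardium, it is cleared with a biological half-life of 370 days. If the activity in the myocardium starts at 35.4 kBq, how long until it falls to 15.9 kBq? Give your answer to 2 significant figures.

100 days

1/t_eff = 1/t_phys + 1/t_biol = 1/120 + 1/370 = 0.011036 per day.
t_eff = 120 × 370 / (120 + 370) ≈ 90.612 days.
n = log₂(35.4/15.9) ≈ 1.1547; t = 1.1547 × 90.612 ≈ 104.63 days.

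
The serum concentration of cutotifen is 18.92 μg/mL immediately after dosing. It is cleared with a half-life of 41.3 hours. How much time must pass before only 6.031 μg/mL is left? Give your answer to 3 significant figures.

Fraction remaining = 6.031/18.92 ≈ 0.31876.
n = log₂(18.92/6.031) = ln(3.1371)/ln 2 ≈ 1.6494 half-lives.
t = n × t½ = 1.6494 × 41.3 ≈ 68.122 hours.

68.1 hours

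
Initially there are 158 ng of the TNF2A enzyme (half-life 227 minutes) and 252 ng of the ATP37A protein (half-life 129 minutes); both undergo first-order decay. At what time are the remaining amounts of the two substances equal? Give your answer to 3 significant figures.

201 minutes

Set 158·(1/2)^(t/227) = 252·(1/2)^(t/129).
Taking log₂: log₂(158/252) = t·(1/227 − 1/129).
log₂(0.62698) = -0.6735; 1/227 − 1/129 = -0.0033467.
t = -0.6735 / -0.0033467 ≈ 201.25 minutes.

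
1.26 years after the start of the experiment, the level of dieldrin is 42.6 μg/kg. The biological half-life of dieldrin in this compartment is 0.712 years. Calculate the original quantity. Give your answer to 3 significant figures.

145 μg/kg

Number of half-lives elapsed: n = 1.26/0.712 ≈ 1.7697.
A₀ = A × 2^n = 42.6 × 2^1.7697 = 42.6 × 3.4097 ≈ 145.26 μg/kg.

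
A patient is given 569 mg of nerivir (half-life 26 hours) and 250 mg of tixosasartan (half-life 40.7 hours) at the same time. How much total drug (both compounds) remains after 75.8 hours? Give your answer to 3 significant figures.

nerivir: 569 × (1/2)^(75.8/26) = 569 × (1/2)^2.9154 ≈ 75.421 mg.
tixosasartan: 250 × (1/2)^(75.8/40.7) = 250 × (1/2)^1.8624 ≈ 68.754 mg.
Total = 75.421 + 68.754 ≈ 144.18 mg.

144 mg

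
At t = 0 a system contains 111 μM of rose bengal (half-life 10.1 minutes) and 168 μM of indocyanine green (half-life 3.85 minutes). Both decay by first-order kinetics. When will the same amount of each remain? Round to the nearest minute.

Set 111·(1/2)^(t/10.1) = 168·(1/2)^(t/3.85).
Taking log₂: log₂(111/168) = t·(1/10.1 − 1/3.85).
log₂(0.66071) = -0.5979; 1/10.1 − 1/3.85 = -0.16073.
t = -0.5979 / -0.16073 ≈ 3.7199 minutes.

4 minutes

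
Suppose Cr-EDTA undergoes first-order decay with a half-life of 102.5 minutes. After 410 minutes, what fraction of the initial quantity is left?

n = 410/102.5 ≈ 4 half-lives.
Fraction remaining = (1/2)^4 ≈ 0.0625.

0.0625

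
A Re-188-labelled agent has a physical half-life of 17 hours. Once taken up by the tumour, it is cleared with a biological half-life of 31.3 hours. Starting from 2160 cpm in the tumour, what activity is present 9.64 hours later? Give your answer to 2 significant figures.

1200 cpm

1/t_eff = 1/t_phys + 1/t_biol = 1/17 + 1/31.3 = 0.090772 per hour.
t_eff = 17 × 31.3 / (17 + 31.3) ≈ 11.017 hours.
Remaining = 2160 × (1/2)^(9.64/11.017) = 2160 × (1/2)^0.87505 ≈ 1177.7 cpm.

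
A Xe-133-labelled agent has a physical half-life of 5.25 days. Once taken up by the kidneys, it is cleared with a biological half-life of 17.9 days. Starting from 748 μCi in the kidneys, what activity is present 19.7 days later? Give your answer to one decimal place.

1/t_eff = 1/t_phys + 1/t_biol = 1/5.25 + 1/17.9 = 0.24634 per day.
t_eff = 5.25 × 17.9 / (5.25 + 17.9) ≈ 4.0594 days.
Remaining = 748 × (1/2)^(19.7/4.0594) = 748 × (1/2)^4.8529 ≈ 25.883 μCi.

25.9 μCi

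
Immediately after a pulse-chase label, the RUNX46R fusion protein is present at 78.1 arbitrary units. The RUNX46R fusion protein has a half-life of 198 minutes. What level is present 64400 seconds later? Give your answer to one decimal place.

1.8 arbitrary units

Convert the elapsed time: 64400 seconds = 1073.33 minutes.
Number of half-lives: n = 1073.33/198 ≈ 5.4209.
Remaining = 78.1 × (1/2)^5.4209 = 78.1 × 0.023343 ≈ 1.8231 arbitrary units.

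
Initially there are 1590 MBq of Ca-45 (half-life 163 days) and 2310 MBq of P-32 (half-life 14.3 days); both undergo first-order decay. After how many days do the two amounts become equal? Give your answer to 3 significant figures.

Set 1590·(1/2)^(t/163) = 2310·(1/2)^(t/14.3).
Taking log₂: log₂(1590/2310) = t·(1/163 − 1/14.3).
log₂(0.68831) = -0.53887; 1/163 − 1/14.3 = -0.063795.
t = -0.53887 / -0.063795 ≈ 8.4468 days.

8.45 days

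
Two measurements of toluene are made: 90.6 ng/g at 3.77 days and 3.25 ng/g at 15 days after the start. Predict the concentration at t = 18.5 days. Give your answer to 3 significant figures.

1.15 ng/g

Over Δt = 15 − 3.77 = 11.23 days, the level fell by a factor of 90.6/3.25 ≈ 27.877.
n = log₂(27.877) ≈ 4.801 half-lives, so t½ = 11.23/4.801 ≈ 2.3391 days.
From t = 15 to t = 18.5: 3.25 × (1/2)^((18.5−15)/2.3391) ≈ 1.152 ng/g.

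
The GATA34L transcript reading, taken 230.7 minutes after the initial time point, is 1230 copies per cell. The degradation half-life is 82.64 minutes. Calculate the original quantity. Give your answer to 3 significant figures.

8520 copies per cell

Number of half-lives elapsed: n = 230.7/82.64 ≈ 2.7916.
A₀ = A × 2^n = 1230 × 2^2.7916 = 1230 × 6.9241 ≈ 8516.6 copies per cell.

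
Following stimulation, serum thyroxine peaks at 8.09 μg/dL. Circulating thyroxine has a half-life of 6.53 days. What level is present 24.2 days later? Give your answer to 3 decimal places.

0.620 μg/dL

Number of half-lives: n = 24.2/6.53 ≈ 3.706.
Remaining = 8.09 × (1/2)^3.706 = 8.09 × 0.076629 ≈ 0.61993 μg/dL.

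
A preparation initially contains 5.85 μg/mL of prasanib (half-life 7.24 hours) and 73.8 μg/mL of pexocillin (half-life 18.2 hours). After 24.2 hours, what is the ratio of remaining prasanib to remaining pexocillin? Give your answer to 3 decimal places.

prasanib: 5.85 × (1/2)^(24.2/7.24) = 5.85 × (1/2)^3.3425 ≈ 0.5767 μg/mL.
pexocillin: 73.8 × (1/2)^(24.2/18.2) = 73.8 × (1/2)^1.3297 ≈ 29.362 μg/mL.
Ratio ≈ 0.5767 / 29.362 ≈ 0.019641.

0.020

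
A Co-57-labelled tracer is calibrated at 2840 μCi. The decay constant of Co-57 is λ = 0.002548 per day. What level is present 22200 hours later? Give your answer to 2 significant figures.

t½ = ln 2 / λ = 0.69315 / 0.002548 ≈ 272.04 days.
Convert the elapsed time: 22200 hours = 925 days.
Number of half-lives: n = 925/272.04 ≈ 3.4003.
Remaining = 2840 × (1/2)^3.4003 = 2840 × 0.094713 ≈ 268.99 μCi.

270 μCi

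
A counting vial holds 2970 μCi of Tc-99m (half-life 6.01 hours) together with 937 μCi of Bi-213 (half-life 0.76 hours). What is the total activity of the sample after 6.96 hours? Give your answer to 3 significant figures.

1330 μCi

Tc-99m: 2970 × (1/2)^(6.96/6.01) = 2970 × (1/2)^1.1581 ≈ 1330.9 μCi.
Bi-213: 937 × (1/2)^(6.96/0.76) = 937 × (1/2)^9.1579 ≈ 1.6404 μCi.
Total = 1330.9 + 1.6404 ≈ 1332.5 μCi.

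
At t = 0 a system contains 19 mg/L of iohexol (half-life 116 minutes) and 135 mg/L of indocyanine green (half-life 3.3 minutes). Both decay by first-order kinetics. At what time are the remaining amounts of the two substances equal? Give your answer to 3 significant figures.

9.61 minutes

Set 19·(1/2)^(t/116) = 135·(1/2)^(t/3.3).
Taking log₂: log₂(19/135) = t·(1/116 − 1/3.3).
log₂(0.14074) = -2.8289; 1/116 − 1/3.3 = -0.29441.
t = -2.8289 / -0.29441 ≈ 9.6087 minutes.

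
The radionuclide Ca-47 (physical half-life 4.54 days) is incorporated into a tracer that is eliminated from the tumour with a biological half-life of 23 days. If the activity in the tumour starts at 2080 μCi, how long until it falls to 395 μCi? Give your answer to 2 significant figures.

9.1 days

1/t_eff = 1/t_phys + 1/t_biol = 1/4.54 + 1/23 = 0.26374 per day.
t_eff = 4.54 × 23 / (4.54 + 23) ≈ 3.7916 days.
n = log₂(2080/395) ≈ 2.3967; t = 2.3967 × 3.7916 ≈ 9.0871 days.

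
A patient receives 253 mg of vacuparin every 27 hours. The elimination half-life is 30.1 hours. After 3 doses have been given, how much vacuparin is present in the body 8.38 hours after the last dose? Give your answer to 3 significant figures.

The 3 doses were given 62.38, 35.38, 8.38 hours ago.
Total = 253·(1/2)^(62.38/30.1) + 253·(1/2)^(35.38/30.1) + 253·(1/2)^(8.38/30.1)
      = 60.153 + 112.02 + 208.6 ≈ 380.77 mg.

381 mg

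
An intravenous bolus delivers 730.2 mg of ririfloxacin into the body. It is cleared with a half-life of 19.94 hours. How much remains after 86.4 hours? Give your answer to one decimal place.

Number of half-lives: n = 86.4/19.94 ≈ 4.333.
Remaining = 730.2 × (1/2)^4.333 = 730.2 × 0.049618 ≈ 36.231 mg.

36.2 mg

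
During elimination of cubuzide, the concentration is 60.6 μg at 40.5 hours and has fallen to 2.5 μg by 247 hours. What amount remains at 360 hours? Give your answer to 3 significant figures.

0.437 μg

Over Δt = 247 − 40.5 = 206.5 hours, the level fell by a factor of 60.6/2.5 ≈ 24.24.
n = log₂(24.24) ≈ 4.5993 half-lives, so t½ = 206.5/4.5993 ≈ 44.898 hours.
From t = 247 to t = 360: 2.5 × (1/2)^((360−247)/44.898) ≈ 0.43682 μg.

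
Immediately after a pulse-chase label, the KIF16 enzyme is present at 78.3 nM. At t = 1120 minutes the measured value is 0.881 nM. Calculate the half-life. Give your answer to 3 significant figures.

A/A₀ = 0.881/78.3 ≈ 0.011252.
n = log₂(88.876) ≈ 6.4737 half-lives elapsed in 1120 minutes.
t½ = 1120/6.4737 ≈ 173.01 minutes.

173 minutes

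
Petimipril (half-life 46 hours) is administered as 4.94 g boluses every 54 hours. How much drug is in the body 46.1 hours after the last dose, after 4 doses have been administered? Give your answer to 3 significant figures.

4.26 g

The 4 doses were given 208.1, 154.1, 100.1, 46.1 hours ago.
Total = 4.94·(1/2)^(208.1/46) + 4.94·(1/2)^(154.1/46) + 4.94·(1/2)^(100.1/46) + 4.94·(1/2)^(46.1/46)
      = 0.21473 + 0.48448 + 1.0931 + 2.4663 ≈ 4.2586 g.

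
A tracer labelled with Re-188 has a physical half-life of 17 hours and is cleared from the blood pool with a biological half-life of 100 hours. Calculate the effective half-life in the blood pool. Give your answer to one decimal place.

14.5 hours

1/t_eff = 1/t_phys + 1/t_biol = 1/17 + 1/100 = 0.068824 per hour.
t_eff = 17 × 100 / (17 + 100) ≈ 14.53 hours.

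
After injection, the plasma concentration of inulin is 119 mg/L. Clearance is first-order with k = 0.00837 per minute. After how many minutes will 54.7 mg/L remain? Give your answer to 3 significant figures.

t½ = ln 2 / k = 0.69315 / 0.00837 ≈ 82.813 minutes.
Fraction remaining = 54.7/119 ≈ 0.45966.
n = log₂(119/54.7) = ln(2.1755)/ln 2 ≈ 1.1213 half-lives.
t = n × t½ = 1.1213 × 82.813 ≈ 92.863 minutes.

92.9 minutes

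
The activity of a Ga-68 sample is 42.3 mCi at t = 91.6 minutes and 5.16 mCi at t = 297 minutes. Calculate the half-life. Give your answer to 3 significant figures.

Over Δt = 297 − 91.6 = 205.4 minutes, the level fell by a factor of 42.3/5.16 ≈ 8.1977.
n = log₂(8.1977) ≈ 3.0352 half-lives, so t½ = 205.4/3.0352 ≈ 67.672 minutes.

67.7 minutes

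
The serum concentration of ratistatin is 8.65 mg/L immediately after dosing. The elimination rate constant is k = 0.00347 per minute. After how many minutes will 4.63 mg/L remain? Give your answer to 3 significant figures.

180 minutes

t½ = ln 2 / k = 0.69315 / 0.00347 ≈ 199.75 minutes.
Fraction remaining = 4.63/8.65 ≈ 0.53526.
n = log₂(8.65/4.63) = ln(1.8683)/ln 2 ≈ 0.90169 half-lives.
t = n × t½ = 0.90169 × 199.75 ≈ 180.12 minutes.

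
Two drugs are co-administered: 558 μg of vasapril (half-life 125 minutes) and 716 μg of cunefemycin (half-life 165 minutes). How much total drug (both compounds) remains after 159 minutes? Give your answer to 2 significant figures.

600 μg

vasapril: 558 × (1/2)^(159/125) = 558 × (1/2)^1.272 ≈ 231.06 μg.
cunefemycin: 716 × (1/2)^(159/165) = 716 × (1/2)^0.96364 ≈ 367.14 μg.
Total = 231.06 + 367.14 ≈ 598.2 μg.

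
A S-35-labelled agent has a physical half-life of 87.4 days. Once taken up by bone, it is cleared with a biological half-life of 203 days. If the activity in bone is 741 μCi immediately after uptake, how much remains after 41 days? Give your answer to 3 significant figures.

465 μCi

1/t_eff = 1/t_phys + 1/t_biol = 1/87.4 + 1/203 = 0.016368 per day.
t_eff = 87.4 × 203 / (87.4 + 203) ≈ 61.096 days.
Remaining = 741 × (1/2)^(41/61.096) = 741 × (1/2)^0.67108 ≈ 465.38 μCi.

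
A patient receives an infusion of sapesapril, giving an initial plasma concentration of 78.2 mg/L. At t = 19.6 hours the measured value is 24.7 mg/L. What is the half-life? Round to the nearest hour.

A/A₀ = 24.7/78.2 ≈ 0.31586.
n = log₂(3.166) ≈ 1.6627 half-lives elapsed in 19.6 hours.
t½ = 19.6/1.6627 ≈ 11.788 hours.

12 hours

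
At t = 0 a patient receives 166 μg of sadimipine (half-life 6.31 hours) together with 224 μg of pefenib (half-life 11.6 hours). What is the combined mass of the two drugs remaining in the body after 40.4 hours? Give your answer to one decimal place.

sadimipine: 166 × (1/2)^(40.4/6.31) = 166 × (1/2)^6.4025 ≈ 1.9622 μg.
pefenib: 224 × (1/2)^(40.4/11.6) = 224 × (1/2)^3.4828 ≈ 20.037 μg.
Total = 1.9622 + 20.037 ≈ 21.999 μg.

22.0 μg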